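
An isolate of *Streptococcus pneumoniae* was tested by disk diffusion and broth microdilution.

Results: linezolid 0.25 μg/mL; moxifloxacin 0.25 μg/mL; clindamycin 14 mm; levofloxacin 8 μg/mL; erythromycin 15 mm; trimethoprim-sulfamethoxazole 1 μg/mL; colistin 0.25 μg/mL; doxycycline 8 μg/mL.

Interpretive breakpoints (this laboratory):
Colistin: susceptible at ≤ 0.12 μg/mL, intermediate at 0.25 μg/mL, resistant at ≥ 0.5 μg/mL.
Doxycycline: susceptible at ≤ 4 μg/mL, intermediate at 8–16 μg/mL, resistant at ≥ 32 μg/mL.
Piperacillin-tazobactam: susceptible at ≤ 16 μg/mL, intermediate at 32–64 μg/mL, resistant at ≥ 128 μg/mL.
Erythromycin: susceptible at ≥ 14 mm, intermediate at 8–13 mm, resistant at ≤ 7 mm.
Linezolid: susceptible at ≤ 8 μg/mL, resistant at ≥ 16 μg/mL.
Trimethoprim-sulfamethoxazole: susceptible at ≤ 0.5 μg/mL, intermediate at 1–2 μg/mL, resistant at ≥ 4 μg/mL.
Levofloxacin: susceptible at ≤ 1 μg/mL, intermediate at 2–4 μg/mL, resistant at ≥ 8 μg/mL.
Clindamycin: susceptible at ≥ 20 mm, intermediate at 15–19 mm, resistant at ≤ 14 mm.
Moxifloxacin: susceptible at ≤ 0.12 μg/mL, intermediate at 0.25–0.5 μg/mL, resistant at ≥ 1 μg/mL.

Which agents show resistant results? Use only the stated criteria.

clindamycin, levofloxacin

Linezolid: 0.25 μg/mL is ≤ 8 μg/mL ⇒ S
Moxifloxacin (0.25 μg/mL) in 0.25–0.5 μg/mL → intermediate
Clindamycin: 14 mm is ≤ 14 mm → resistant
Levofloxacin (8 μg/mL) ≥ 8 μg/mL ⇒ resistant
Erythromycin: 15 mm is ≥ 14 mm ⇒ Susceptible
Trimethoprim-sulfamethoxazole: 1 μg/mL is in 1–2 μg/mL → Intermediate
Colistin (0.25 μg/mL) = 0.25 μg/mL → intermediate
Doxycycline (8 μg/mL) in 8–16 μg/mL ⇒ intermediate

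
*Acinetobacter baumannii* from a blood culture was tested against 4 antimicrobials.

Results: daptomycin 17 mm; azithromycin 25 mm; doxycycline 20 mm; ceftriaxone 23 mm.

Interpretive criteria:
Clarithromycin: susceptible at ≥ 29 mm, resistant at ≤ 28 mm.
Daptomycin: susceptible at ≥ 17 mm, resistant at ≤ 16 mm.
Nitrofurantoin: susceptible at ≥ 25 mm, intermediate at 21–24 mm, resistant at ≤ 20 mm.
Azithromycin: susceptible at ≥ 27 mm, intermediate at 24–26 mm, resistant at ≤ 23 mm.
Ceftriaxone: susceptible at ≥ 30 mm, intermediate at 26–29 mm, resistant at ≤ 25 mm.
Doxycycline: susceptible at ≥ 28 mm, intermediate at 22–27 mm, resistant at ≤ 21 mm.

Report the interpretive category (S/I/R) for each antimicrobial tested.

S, I, R, R

Daptomycin: 17 mm is ≥ 17 mm — susceptible
Azithromycin (25 mm) in 24–26 mm — I
Doxycycline 20 mm: ≤ 21 mm ⇒ Resistant
Ceftriaxone 23 mm: ≤ 25 mm ⇒ Resistant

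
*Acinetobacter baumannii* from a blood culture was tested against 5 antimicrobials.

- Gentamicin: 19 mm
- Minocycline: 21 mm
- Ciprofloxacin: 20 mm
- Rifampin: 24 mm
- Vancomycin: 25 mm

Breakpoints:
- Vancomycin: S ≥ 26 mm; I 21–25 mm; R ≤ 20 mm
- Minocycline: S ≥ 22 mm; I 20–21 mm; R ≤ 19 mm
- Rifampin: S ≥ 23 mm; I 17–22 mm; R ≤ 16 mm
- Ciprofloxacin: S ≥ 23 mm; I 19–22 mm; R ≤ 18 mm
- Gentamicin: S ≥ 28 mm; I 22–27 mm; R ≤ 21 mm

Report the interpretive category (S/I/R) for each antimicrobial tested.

R, I, I, S, I

Gentamicin (19 mm) ≤ 21 mm → R
Minocycline 21 mm: in 20–21 mm → Intermediate
Ciprofloxacin (20 mm) in 19–22 mm — Intermediate
Rifampin 24 mm: ≥ 23 mm ⇒ S
Vancomycin (25 mm) in 21–25 mm ⇒ Intermediate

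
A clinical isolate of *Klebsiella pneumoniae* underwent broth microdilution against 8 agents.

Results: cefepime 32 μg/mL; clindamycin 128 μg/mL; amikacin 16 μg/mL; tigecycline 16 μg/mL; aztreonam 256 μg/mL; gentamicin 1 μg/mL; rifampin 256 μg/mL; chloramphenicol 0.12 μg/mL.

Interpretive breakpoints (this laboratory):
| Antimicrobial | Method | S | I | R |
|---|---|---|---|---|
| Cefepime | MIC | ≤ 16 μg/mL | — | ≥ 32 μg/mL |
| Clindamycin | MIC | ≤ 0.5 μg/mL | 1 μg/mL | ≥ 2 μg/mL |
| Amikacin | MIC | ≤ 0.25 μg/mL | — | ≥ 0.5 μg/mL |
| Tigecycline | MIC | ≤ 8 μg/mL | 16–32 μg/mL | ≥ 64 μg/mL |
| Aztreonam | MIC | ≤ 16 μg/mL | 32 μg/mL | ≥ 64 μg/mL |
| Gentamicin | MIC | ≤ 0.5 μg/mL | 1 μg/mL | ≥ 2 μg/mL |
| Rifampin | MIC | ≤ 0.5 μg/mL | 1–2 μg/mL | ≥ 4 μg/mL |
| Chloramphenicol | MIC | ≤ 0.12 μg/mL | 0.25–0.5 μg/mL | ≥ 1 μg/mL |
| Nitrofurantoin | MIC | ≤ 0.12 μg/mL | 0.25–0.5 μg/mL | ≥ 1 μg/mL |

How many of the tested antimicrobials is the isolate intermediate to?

Cefepime: 32 μg/mL is ≥ 32 μg/mL → R
Clindamycin 128 μg/mL: ≥ 2 μg/mL — Resistant
Amikacin 16 μg/mL: ≥ 0.5 μg/mL — R
Tigecycline: 16 μg/mL is in 16–32 μg/mL ⇒ I
Aztreonam: 256 μg/mL is ≥ 64 μg/mL — resistant
Gentamicin: 1 μg/mL is = 1 μg/mL ⇒ I
Rifampin: 256 μg/mL is ≥ 4 μg/mL ⇒ R
Chloramphenicol 0.12 μg/mL: ≤ 0.12 μg/mL → S
Intermediate: 2

2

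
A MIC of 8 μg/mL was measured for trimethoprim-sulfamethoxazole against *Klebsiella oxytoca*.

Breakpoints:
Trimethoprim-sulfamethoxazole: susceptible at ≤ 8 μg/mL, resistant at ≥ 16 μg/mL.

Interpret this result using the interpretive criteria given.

Susceptible

Trimethoprim-sulfamethoxazole 8 μg/mL: ≤ 8 μg/mL — Susceptible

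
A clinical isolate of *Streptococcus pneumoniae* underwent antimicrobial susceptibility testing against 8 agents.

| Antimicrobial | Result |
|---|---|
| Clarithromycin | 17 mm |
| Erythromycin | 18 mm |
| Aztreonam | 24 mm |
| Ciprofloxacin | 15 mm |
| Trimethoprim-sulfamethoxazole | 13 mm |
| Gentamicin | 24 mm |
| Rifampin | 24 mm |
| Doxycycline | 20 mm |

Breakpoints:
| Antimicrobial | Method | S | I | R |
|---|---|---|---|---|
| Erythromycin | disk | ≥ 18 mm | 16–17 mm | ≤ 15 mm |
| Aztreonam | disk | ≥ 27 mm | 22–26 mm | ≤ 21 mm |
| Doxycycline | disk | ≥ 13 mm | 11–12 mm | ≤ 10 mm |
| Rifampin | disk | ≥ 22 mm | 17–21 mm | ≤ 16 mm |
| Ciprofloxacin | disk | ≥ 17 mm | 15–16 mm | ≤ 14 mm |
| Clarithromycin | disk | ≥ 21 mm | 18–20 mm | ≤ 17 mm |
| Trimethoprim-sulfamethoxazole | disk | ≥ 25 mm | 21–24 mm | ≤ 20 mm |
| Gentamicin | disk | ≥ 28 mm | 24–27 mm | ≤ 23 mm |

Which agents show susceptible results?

erythromycin, rifampin, doxycycline

Clarithromycin (17 mm) ≤ 17 mm ⇒ resistant
Erythromycin 18 mm: ≥ 18 mm → susceptible
Aztreonam 24 mm: in 22–26 mm ⇒ I
Ciprofloxacin: 15 mm is in 15–16 mm → Intermediate
Trimethoprim-sulfamethoxazole: 13 mm is ≤ 20 mm ⇒ R
Gentamicin: 24 mm is in 24–27 mm — intermediate
Rifampin 24 mm: ≥ 22 mm → Susceptible
Doxycycline: 20 mm is ≥ 13 mm → S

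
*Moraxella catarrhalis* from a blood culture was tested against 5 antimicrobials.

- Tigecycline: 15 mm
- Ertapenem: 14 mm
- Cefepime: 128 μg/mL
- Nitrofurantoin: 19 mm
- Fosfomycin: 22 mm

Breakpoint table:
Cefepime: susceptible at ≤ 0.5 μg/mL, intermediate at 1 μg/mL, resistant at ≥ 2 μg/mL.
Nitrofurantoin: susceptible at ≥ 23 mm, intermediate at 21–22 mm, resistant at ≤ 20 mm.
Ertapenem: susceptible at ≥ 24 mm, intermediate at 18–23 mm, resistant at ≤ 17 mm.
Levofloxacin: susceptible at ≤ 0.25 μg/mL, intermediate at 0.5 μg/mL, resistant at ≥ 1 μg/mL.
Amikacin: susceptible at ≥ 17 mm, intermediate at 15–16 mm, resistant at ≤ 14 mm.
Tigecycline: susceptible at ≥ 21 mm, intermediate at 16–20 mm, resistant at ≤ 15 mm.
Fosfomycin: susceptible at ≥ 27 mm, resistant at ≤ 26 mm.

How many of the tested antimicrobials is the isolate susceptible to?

0

Tigecycline (15 mm) ≤ 15 mm → R
Ertapenem (14 mm) ≤ 17 mm → Resistant
Cefepime: 128 μg/mL is ≥ 2 μg/mL → Resistant
Nitrofurantoin 19 mm: ≤ 20 mm ⇒ resistant
Fosfomycin (22 mm) ≤ 26 mm → R
Susceptible: 0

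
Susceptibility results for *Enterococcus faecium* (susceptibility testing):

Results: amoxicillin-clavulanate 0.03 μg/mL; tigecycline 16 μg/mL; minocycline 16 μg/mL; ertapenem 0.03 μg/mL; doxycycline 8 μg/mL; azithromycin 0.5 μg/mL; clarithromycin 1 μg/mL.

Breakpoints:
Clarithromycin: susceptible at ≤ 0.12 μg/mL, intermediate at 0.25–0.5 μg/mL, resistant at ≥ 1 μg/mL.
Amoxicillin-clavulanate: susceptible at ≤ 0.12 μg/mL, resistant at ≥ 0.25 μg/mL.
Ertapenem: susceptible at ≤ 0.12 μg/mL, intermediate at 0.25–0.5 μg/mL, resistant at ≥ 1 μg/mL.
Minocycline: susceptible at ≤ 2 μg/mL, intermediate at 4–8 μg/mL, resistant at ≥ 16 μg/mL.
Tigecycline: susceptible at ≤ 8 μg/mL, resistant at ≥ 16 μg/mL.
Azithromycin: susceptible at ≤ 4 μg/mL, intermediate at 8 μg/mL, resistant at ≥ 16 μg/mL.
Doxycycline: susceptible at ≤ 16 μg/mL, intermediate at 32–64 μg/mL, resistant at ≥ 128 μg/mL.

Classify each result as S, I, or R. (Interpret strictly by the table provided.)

S, R, R, S, S, S, R

Amoxicillin-clavulanate 0.03 μg/mL: ≤ 0.12 μg/mL → Susceptible
Tigecycline (16 μg/mL) ≥ 16 μg/mL → resistant
Minocycline 16 μg/mL: ≥ 16 μg/mL ⇒ resistant
Ertapenem (0.03 μg/mL) ≤ 0.12 μg/mL ⇒ susceptible
Doxycycline (8 μg/mL) ≤ 16 μg/mL ⇒ Susceptible
Azithromycin 0.5 μg/mL: ≤ 4 μg/mL → S
Clarithromycin: 1 μg/mL is ≥ 1 μg/mL → Resistant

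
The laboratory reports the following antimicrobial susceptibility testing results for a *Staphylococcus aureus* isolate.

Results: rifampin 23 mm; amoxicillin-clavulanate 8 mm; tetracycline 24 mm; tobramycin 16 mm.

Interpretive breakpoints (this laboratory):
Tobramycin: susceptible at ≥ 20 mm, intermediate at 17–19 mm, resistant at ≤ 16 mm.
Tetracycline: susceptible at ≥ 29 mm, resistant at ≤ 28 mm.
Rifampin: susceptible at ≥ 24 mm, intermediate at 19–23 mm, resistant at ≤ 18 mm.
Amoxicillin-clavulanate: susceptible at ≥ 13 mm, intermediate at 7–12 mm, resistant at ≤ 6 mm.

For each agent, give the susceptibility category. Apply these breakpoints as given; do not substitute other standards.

I, I, R, R

Rifampin (23 mm) in 19–23 mm — Intermediate
Amoxicillin-clavulanate 8 mm: in 7–12 mm ⇒ I
Tetracycline: 24 mm is ≤ 28 mm — resistant
Tobramycin: 16 mm is ≤ 16 mm ⇒ R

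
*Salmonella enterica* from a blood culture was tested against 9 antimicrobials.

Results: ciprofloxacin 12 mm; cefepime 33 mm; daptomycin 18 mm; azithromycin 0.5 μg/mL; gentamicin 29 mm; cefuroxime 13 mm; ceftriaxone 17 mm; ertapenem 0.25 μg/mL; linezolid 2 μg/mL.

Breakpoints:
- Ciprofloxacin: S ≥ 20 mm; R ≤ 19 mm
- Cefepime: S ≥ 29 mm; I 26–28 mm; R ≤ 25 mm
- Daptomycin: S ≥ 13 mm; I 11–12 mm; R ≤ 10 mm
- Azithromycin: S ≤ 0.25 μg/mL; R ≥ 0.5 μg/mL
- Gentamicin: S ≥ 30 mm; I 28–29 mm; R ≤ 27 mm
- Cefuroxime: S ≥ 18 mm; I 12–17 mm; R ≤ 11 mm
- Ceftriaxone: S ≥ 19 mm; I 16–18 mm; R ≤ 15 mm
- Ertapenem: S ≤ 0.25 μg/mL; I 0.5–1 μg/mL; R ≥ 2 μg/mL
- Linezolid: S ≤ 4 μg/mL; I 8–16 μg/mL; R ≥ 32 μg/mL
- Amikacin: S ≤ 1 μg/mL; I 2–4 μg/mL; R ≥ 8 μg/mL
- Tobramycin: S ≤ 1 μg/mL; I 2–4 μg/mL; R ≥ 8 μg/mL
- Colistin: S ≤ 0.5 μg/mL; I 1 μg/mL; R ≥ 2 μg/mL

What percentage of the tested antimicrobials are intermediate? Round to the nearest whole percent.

33%

Ciprofloxacin (12 mm) ≤ 19 mm ⇒ Resistant
Cefepime: 33 mm is ≥ 29 mm ⇒ susceptible
Daptomycin (18 mm) ≥ 13 mm — Susceptible
Azithromycin 0.5 μg/mL: ≥ 0.5 μg/mL ⇒ R
Gentamicin: 29 mm is in 28–29 mm — Intermediate
Cefuroxime: 13 mm is in 12–17 mm ⇒ Intermediate
Ceftriaxone 17 mm: in 16–18 mm — I
Ertapenem: 0.25 μg/mL is ≤ 0.25 μg/mL → Susceptible
Linezolid: 2 μg/mL is ≤ 4 μg/mL → susceptible
Intermediate: 3/9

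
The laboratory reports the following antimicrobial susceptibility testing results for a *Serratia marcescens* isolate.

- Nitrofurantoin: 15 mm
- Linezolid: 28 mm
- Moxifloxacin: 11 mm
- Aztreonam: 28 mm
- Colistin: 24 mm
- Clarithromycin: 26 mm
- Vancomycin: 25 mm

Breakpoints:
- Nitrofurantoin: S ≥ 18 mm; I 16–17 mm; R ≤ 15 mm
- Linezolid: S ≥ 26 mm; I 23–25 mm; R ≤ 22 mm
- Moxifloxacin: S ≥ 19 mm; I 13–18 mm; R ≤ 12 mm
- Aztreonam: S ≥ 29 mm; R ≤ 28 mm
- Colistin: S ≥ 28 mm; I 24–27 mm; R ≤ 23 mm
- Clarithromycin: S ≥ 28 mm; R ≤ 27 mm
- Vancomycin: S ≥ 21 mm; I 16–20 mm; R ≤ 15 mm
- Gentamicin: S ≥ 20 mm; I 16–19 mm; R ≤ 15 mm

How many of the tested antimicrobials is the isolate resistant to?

Nitrofurantoin 15 mm: ≤ 15 mm ⇒ R
Linezolid: 28 mm is ≥ 26 mm ⇒ S
Moxifloxacin: 11 mm is ≤ 12 mm → Resistant
Aztreonam: 28 mm is ≤ 28 mm ⇒ resistant
Colistin: 24 mm is in 24–27 mm — Intermediate
Clarithromycin: 26 mm is ≤ 27 mm → resistant
Vancomycin (25 mm) ≥ 21 mm — susceptible
Resistant: 4

4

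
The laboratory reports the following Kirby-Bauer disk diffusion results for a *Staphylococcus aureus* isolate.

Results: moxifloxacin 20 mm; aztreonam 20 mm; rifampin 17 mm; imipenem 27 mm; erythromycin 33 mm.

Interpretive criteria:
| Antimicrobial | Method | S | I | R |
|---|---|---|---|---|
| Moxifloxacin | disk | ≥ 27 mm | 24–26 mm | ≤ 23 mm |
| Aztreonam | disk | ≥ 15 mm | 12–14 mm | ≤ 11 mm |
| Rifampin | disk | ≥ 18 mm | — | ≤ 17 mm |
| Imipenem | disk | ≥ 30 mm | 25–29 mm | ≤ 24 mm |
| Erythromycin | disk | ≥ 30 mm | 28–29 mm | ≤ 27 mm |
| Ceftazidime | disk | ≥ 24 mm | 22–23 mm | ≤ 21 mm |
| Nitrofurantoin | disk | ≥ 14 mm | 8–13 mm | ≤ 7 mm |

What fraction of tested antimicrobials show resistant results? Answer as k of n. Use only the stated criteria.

Moxifloxacin 20 mm: ≤ 23 mm — Resistant
Aztreonam 20 mm: ≥ 15 mm ⇒ Susceptible
Rifampin 17 mm: ≤ 17 mm → resistant
Imipenem: 27 mm is in 25–29 mm ⇒ intermediate
Erythromycin (33 mm) ≥ 30 mm — Susceptible
Resistant: 2/5

2 of 5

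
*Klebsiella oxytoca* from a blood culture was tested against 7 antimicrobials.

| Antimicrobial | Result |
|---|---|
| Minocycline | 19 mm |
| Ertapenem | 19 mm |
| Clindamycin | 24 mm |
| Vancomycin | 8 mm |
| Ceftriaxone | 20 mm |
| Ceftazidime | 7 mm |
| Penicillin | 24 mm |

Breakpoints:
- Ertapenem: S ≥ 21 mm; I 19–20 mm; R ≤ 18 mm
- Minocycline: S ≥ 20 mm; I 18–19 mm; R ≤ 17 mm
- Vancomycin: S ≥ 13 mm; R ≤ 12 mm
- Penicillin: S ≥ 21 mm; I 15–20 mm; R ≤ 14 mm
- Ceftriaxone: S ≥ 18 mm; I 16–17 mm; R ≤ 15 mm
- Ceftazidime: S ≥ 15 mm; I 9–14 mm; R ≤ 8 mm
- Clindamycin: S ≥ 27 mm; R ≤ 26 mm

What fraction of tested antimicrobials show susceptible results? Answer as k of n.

Minocycline: 19 mm is in 18–19 mm — Intermediate
Ertapenem (19 mm) in 19–20 mm ⇒ I
Clindamycin 24 mm: ≤ 26 mm ⇒ Resistant
Vancomycin 8 mm: ≤ 12 mm — Resistant
Ceftriaxone 20 mm: ≥ 18 mm → S
Ceftazidime: 7 mm is ≤ 8 mm → resistant
Penicillin 24 mm: ≥ 21 mm → S
Susceptible: 2/7

2 of 7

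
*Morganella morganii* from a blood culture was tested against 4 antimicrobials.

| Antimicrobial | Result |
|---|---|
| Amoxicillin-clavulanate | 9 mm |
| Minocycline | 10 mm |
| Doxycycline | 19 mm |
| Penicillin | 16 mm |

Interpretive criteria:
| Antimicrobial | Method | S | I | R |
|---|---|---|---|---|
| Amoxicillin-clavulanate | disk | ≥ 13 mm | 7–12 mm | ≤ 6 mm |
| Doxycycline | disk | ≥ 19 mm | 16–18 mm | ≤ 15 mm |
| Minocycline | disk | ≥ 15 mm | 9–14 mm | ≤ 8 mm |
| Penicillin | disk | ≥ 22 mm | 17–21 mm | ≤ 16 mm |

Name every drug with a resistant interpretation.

Amoxicillin-clavulanate 9 mm: in 7–12 mm — intermediate
Minocycline (10 mm) in 9–14 mm → I
Doxycycline 19 mm: ≥ 19 mm — Susceptible
Penicillin (16 mm) ≤ 16 mm ⇒ Resistant

penicillin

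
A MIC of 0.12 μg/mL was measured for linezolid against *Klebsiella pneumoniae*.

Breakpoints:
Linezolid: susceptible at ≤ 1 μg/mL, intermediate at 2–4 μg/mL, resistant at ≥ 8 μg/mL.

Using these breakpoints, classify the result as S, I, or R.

Susceptible

Linezolid (0.12 μg/mL) ≤ 1 μg/mL — susceptible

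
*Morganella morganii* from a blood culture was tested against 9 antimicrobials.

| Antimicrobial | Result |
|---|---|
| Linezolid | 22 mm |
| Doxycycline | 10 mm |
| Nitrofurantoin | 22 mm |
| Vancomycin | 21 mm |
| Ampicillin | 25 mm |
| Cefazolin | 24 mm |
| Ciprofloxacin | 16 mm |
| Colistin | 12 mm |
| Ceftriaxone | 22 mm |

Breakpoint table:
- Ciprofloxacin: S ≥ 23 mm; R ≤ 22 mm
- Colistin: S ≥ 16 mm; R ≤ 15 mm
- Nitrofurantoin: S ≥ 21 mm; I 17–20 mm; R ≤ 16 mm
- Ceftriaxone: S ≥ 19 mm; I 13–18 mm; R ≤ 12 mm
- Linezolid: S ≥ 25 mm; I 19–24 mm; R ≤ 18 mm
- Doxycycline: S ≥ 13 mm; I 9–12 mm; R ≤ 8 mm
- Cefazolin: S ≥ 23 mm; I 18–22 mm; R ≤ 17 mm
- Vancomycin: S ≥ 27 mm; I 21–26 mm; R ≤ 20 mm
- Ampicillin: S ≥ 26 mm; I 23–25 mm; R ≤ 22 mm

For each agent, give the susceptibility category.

Linezolid (22 mm) in 19–24 mm → Intermediate
Doxycycline (10 mm) in 9–12 mm → intermediate
Nitrofurantoin: 22 mm is ≥ 21 mm → susceptible
Vancomycin 21 mm: in 21–26 mm — I
Ampicillin 25 mm: in 23–25 mm ⇒ I
Cefazolin (24 mm) ≥ 23 mm — S
Ciprofloxacin 16 mm: ≤ 22 mm → resistant
Colistin 12 mm: ≤ 15 mm — R
Ceftriaxone (22 mm) ≥ 19 mm ⇒ S

I, I, S, I, I, S, R, R, S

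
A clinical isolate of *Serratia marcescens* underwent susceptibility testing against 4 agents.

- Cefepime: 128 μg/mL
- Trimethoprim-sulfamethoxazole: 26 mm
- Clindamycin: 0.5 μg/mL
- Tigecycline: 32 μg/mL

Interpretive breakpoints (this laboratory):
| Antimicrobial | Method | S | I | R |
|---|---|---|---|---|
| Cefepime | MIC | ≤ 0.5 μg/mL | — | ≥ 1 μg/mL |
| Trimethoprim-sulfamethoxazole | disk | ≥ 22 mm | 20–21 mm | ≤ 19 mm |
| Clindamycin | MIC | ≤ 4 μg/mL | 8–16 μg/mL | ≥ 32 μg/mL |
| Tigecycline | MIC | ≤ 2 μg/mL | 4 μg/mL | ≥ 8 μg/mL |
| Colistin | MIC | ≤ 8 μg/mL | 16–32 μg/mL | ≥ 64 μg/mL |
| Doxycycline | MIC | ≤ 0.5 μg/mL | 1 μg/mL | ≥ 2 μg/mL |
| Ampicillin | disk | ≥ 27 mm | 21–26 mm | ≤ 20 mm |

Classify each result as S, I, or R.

R, S, S, R

Cefepime: 128 μg/mL is ≥ 1 μg/mL ⇒ R
Trimethoprim-sulfamethoxazole: 26 mm is ≥ 22 mm — S
Clindamycin (0.5 μg/mL) ≤ 4 μg/mL → susceptible
Tigecycline (32 μg/mL) ≥ 8 μg/mL — Resistant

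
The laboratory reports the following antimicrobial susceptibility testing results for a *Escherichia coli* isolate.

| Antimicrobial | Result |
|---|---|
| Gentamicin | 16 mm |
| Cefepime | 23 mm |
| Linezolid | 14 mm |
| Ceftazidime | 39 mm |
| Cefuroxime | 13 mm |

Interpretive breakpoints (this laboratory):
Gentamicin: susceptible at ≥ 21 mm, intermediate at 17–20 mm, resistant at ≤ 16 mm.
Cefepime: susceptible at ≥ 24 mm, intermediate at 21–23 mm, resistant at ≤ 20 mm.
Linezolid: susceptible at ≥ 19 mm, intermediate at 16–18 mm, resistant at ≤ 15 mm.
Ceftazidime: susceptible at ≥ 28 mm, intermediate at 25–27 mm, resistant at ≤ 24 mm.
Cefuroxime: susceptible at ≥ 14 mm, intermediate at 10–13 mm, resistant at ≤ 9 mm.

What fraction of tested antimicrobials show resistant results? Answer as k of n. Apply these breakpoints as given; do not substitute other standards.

Gentamicin 16 mm: ≤ 16 mm ⇒ resistant
Cefepime: 23 mm is in 21–23 mm — Intermediate
Linezolid: 14 mm is ≤ 15 mm → resistant
Ceftazidime 39 mm: ≥ 28 mm — Susceptible
Cefuroxime: 13 mm is in 10–13 mm — intermediate
Resistant: 2/5

2 of 5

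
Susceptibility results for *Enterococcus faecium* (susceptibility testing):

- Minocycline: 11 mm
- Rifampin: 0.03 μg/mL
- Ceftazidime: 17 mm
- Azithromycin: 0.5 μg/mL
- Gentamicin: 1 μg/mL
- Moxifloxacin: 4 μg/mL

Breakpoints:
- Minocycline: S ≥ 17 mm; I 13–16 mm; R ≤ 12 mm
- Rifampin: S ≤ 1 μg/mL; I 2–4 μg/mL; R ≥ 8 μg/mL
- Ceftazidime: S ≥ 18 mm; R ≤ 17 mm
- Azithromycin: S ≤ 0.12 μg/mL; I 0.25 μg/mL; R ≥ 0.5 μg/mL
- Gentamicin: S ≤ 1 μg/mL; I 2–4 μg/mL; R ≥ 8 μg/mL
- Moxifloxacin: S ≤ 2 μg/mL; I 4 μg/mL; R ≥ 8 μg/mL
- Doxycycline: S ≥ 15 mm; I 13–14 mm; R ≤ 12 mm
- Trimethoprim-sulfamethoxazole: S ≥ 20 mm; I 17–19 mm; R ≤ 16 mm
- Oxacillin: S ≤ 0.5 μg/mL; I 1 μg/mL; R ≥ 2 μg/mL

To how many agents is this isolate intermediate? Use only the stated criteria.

1

Minocycline: 11 mm is ≤ 12 mm → R
Rifampin: 0.03 μg/mL is ≤ 1 μg/mL — Susceptible
Ceftazidime: 17 mm is ≤ 17 mm ⇒ R
Azithromycin 0.5 μg/mL: ≥ 0.5 μg/mL ⇒ Resistant
Gentamicin 1 μg/mL: ≤ 1 μg/mL — S
Moxifloxacin (4 μg/mL) = 4 μg/mL → intermediate
Intermediate: 1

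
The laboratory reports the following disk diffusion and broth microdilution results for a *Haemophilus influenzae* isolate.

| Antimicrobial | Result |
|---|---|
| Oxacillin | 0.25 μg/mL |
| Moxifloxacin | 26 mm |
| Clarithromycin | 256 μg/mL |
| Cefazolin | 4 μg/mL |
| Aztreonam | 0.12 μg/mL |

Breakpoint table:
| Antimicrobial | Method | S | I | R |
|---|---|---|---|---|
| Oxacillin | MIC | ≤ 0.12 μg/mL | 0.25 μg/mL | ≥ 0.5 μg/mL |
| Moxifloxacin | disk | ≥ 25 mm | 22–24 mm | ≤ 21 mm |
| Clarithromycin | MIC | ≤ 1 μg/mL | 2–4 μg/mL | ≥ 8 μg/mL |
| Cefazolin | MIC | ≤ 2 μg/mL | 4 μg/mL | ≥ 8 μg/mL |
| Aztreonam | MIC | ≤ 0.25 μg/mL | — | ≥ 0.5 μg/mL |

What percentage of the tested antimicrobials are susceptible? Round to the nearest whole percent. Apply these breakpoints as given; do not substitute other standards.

Oxacillin (0.25 μg/mL) = 0.25 μg/mL — intermediate
Moxifloxacin: 26 mm is ≥ 25 mm — Susceptible
Clarithromycin: 256 μg/mL is ≥ 8 μg/mL → Resistant
Cefazolin (4 μg/mL) = 4 μg/mL → I
Aztreonam: 0.12 μg/mL is ≤ 0.25 μg/mL ⇒ S
Susceptible: 2/5

40%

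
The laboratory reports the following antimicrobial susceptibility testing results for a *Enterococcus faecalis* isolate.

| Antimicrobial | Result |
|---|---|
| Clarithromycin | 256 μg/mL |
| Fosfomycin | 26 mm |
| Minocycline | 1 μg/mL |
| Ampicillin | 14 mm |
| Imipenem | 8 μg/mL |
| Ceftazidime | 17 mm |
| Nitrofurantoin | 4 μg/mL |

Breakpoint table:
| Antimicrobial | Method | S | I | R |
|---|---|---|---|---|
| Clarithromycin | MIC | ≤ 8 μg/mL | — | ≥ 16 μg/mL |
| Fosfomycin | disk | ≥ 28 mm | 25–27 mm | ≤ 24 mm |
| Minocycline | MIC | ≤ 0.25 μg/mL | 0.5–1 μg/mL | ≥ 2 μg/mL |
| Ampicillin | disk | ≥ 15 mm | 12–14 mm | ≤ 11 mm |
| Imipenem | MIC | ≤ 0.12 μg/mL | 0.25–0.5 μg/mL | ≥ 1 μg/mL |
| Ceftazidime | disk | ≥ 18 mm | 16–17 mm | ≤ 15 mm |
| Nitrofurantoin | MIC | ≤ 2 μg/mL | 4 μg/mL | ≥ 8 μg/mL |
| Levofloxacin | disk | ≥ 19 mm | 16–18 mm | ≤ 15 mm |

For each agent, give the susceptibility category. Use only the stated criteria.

Clarithromycin (256 μg/mL) ≥ 16 μg/mL ⇒ Resistant
Fosfomycin (26 mm) in 25–27 mm → Intermediate
Minocycline (1 μg/mL) in 0.5–1 μg/mL → I
Ampicillin (14 mm) in 12–14 mm ⇒ Intermediate
Imipenem (8 μg/mL) ≥ 1 μg/mL → resistant
Ceftazidime: 17 mm is in 16–17 mm ⇒ Intermediate
Nitrofurantoin (4 μg/mL) = 4 μg/mL ⇒ Intermediate

R, I, I, I, R, I, I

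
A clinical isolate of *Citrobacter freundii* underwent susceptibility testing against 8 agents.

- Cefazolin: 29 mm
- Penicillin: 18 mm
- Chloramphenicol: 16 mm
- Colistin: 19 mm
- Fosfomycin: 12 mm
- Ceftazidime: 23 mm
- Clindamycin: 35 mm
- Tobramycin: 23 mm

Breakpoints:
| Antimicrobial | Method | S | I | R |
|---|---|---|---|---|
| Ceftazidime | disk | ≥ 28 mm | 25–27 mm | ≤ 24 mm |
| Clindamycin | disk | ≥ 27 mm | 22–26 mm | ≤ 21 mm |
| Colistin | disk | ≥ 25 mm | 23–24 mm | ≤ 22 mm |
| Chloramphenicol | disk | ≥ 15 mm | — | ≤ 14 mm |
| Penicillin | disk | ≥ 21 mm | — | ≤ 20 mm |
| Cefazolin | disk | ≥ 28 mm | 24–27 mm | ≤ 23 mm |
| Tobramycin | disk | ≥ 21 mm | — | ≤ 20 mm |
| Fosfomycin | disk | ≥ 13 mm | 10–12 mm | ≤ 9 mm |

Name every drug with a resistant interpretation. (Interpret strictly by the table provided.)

penicillin, colistin, ceftazidime

Cefazolin (29 mm) ≥ 28 mm — S
Penicillin: 18 mm is ≤ 20 mm — Resistant
Chloramphenicol: 16 mm is ≥ 15 mm — Susceptible
Colistin 19 mm: ≤ 22 mm → Resistant
Fosfomycin: 12 mm is in 10–12 mm → Intermediate
Ceftazidime: 23 mm is ≤ 24 mm — Resistant
Clindamycin: 35 mm is ≥ 27 mm — susceptible
Tobramycin: 23 mm is ≥ 21 mm ⇒ Susceptible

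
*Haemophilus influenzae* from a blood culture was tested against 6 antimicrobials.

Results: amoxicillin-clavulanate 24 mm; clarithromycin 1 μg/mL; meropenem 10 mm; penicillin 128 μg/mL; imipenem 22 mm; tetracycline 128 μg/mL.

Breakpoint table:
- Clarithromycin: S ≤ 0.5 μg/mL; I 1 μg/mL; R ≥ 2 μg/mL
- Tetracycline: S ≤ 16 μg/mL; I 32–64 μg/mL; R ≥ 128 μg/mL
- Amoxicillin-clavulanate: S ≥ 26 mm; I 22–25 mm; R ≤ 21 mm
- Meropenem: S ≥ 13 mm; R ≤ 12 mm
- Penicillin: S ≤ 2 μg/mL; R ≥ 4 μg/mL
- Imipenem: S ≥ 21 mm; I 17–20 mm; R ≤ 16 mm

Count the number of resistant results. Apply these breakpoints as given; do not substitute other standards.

3

Amoxicillin-clavulanate: 24 mm is in 22–25 mm ⇒ Intermediate
Clarithromycin: 1 μg/mL is = 1 μg/mL → intermediate
Meropenem: 10 mm is ≤ 12 mm → resistant
Penicillin (128 μg/mL) ≥ 4 μg/mL → R
Imipenem: 22 mm is ≥ 21 mm ⇒ Susceptible
Tetracycline: 128 μg/mL is ≥ 128 μg/mL ⇒ R
Resistant: 3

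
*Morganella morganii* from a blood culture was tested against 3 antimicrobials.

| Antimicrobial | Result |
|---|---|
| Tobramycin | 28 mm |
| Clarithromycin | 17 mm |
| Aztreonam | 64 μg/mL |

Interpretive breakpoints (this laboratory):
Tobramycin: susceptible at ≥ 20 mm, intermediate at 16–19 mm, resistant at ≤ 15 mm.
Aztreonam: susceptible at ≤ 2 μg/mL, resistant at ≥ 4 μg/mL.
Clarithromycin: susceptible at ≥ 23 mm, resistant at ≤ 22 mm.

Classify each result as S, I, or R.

S, R, R

Tobramycin 28 mm: ≥ 20 mm → S
Clarithromycin: 17 mm is ≤ 22 mm — Resistant
Aztreonam (64 μg/mL) ≥ 4 μg/mL — Resistant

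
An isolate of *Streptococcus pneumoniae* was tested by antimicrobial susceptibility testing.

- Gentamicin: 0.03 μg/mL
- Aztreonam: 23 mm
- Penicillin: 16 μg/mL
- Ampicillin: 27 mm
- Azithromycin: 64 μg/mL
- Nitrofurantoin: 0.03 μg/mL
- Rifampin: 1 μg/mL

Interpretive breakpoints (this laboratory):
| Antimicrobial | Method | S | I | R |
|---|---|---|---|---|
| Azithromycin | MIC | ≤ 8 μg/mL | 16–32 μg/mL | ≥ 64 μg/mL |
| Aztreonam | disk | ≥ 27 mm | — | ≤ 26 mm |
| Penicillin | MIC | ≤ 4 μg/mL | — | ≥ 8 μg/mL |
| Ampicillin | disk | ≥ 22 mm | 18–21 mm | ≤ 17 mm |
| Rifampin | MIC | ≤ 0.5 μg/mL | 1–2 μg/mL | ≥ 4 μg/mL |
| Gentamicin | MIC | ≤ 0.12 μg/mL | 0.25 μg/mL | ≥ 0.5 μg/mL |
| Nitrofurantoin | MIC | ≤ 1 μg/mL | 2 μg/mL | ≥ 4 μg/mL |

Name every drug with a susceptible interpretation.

Gentamicin (0.03 μg/mL) ≤ 0.12 μg/mL ⇒ susceptible
Aztreonam: 23 mm is ≤ 26 mm — R
Penicillin: 16 μg/mL is ≥ 8 μg/mL ⇒ R
Ampicillin: 27 mm is ≥ 22 mm — susceptible
Azithromycin: 64 μg/mL is ≥ 64 μg/mL ⇒ R
Nitrofurantoin 0.03 μg/mL: ≤ 1 μg/mL ⇒ susceptible
Rifampin (1 μg/mL) in 1–2 μg/mL ⇒ Intermediate

gentamicin, ampicillin, nitrofurantoin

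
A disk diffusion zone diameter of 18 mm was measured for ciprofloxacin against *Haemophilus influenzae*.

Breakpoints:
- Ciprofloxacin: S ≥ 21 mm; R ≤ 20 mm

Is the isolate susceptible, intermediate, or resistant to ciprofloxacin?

Resistant

Ciprofloxacin: 18 mm is ≤ 20 mm ⇒ R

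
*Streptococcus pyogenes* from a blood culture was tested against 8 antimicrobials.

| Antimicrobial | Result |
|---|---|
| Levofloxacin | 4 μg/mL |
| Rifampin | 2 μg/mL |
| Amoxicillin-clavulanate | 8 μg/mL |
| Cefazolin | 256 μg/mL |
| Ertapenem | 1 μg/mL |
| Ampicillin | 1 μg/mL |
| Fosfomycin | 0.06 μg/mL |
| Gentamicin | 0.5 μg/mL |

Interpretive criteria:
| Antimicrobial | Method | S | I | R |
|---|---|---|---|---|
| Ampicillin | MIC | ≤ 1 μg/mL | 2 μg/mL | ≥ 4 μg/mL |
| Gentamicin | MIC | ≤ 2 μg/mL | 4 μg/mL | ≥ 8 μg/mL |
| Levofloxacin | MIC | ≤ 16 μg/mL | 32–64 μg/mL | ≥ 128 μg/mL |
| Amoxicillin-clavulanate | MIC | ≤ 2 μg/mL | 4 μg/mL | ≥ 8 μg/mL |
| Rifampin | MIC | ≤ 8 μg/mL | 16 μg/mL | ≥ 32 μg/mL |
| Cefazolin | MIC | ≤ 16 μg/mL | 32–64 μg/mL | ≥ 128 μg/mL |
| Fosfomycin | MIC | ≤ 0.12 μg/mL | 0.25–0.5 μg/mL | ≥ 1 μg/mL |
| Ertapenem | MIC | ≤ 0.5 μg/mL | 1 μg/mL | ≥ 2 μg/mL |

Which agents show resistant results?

Levofloxacin: 4 μg/mL is ≤ 16 μg/mL — S
Rifampin: 2 μg/mL is ≤ 8 μg/mL → S
Amoxicillin-clavulanate (8 μg/mL) ≥ 8 μg/mL → R
Cefazolin (256 μg/mL) ≥ 128 μg/mL ⇒ resistant
Ertapenem 1 μg/mL: = 1 μg/mL ⇒ intermediate
Ampicillin 1 μg/mL: ≤ 1 μg/mL — susceptible
Fosfomycin (0.06 μg/mL) ≤ 0.12 μg/mL ⇒ Susceptible
Gentamicin 0.5 μg/mL: ≤ 2 μg/mL — Susceptible

amoxicillin-clavulanate, cefazolin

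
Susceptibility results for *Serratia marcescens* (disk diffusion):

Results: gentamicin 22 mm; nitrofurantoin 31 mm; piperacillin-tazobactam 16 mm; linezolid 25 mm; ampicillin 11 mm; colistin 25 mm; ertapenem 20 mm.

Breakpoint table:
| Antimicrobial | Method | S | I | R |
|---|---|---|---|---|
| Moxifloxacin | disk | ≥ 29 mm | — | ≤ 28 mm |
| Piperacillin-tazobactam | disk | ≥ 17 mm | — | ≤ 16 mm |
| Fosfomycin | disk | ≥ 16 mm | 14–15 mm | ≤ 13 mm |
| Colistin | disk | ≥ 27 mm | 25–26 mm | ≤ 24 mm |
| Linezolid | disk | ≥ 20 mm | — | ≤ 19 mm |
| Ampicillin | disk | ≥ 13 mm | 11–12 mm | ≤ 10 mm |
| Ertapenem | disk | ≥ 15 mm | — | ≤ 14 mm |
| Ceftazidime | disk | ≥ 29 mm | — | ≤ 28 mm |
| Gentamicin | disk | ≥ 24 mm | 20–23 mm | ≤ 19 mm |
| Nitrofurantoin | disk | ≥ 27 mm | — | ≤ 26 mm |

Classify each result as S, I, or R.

I, S, R, S, I, I, S

Gentamicin (22 mm) in 20–23 mm — intermediate
Nitrofurantoin: 31 mm is ≥ 27 mm — Susceptible
Piperacillin-tazobactam: 16 mm is ≤ 16 mm ⇒ Resistant
Linezolid: 25 mm is ≥ 20 mm ⇒ S
Ampicillin (11 mm) in 11–12 mm — Intermediate
Colistin (25 mm) in 25–26 mm ⇒ Intermediate
Ertapenem: 20 mm is ≥ 15 mm ⇒ S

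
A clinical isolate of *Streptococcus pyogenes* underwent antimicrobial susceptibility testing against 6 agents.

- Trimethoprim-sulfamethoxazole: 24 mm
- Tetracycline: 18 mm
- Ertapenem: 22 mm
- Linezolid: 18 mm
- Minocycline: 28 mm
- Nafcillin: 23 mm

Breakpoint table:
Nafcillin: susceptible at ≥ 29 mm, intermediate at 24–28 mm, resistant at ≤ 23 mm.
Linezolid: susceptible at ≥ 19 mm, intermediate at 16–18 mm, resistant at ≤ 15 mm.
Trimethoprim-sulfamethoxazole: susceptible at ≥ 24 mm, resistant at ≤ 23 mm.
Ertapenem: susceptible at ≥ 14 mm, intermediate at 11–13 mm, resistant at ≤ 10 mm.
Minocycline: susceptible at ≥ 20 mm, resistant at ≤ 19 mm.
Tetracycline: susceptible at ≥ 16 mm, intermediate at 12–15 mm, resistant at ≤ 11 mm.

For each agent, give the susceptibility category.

S, S, S, I, S, R

Trimethoprim-sulfamethoxazole: 24 mm is ≥ 24 mm — Susceptible
Tetracycline 18 mm: ≥ 16 mm → Susceptible
Ertapenem 22 mm: ≥ 14 mm → Susceptible
Linezolid 18 mm: in 16–18 mm → Intermediate
Minocycline (28 mm) ≥ 20 mm — susceptible
Nafcillin: 23 mm is ≤ 23 mm — R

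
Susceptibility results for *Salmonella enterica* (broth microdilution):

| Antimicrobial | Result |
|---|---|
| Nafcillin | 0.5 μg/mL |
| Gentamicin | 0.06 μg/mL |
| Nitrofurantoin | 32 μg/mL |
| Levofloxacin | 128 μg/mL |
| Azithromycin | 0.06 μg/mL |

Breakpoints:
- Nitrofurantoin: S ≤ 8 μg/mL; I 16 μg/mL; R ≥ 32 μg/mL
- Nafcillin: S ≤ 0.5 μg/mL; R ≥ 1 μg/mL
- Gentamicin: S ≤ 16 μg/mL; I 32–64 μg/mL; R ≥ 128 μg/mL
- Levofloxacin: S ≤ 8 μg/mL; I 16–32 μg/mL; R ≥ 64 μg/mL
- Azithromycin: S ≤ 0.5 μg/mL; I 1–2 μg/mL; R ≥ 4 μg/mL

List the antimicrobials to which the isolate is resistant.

nitrofurantoin, levofloxacin

Nafcillin (0.5 μg/mL) ≤ 0.5 μg/mL — susceptible
Gentamicin (0.06 μg/mL) ≤ 16 μg/mL — S
Nitrofurantoin (32 μg/mL) ≥ 32 μg/mL — R
Levofloxacin (128 μg/mL) ≥ 64 μg/mL — resistant
Azithromycin (0.06 μg/mL) ≤ 0.5 μg/mL → S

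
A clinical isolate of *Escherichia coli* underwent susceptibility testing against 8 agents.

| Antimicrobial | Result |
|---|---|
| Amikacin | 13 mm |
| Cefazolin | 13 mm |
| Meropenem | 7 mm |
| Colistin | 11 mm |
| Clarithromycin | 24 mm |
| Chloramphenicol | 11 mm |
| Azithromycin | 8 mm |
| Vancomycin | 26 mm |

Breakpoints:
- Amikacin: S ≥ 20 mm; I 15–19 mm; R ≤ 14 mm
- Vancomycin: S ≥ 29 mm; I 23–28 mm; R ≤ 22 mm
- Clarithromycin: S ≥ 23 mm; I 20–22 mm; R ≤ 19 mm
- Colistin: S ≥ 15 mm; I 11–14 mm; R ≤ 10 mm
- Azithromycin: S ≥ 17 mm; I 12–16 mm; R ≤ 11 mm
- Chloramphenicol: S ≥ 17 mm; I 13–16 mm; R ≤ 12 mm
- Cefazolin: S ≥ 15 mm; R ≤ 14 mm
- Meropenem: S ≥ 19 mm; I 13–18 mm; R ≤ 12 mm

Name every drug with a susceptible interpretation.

clarithromycin

Amikacin: 13 mm is ≤ 14 mm ⇒ R
Cefazolin 13 mm: ≤ 14 mm — Resistant
Meropenem: 7 mm is ≤ 12 mm ⇒ resistant
Colistin 11 mm: in 11–14 mm ⇒ Intermediate
Clarithromycin 24 mm: ≥ 23 mm ⇒ S
Chloramphenicol: 11 mm is ≤ 12 mm ⇒ Resistant
Azithromycin 8 mm: ≤ 11 mm ⇒ Resistant
Vancomycin 26 mm: in 23–28 mm → I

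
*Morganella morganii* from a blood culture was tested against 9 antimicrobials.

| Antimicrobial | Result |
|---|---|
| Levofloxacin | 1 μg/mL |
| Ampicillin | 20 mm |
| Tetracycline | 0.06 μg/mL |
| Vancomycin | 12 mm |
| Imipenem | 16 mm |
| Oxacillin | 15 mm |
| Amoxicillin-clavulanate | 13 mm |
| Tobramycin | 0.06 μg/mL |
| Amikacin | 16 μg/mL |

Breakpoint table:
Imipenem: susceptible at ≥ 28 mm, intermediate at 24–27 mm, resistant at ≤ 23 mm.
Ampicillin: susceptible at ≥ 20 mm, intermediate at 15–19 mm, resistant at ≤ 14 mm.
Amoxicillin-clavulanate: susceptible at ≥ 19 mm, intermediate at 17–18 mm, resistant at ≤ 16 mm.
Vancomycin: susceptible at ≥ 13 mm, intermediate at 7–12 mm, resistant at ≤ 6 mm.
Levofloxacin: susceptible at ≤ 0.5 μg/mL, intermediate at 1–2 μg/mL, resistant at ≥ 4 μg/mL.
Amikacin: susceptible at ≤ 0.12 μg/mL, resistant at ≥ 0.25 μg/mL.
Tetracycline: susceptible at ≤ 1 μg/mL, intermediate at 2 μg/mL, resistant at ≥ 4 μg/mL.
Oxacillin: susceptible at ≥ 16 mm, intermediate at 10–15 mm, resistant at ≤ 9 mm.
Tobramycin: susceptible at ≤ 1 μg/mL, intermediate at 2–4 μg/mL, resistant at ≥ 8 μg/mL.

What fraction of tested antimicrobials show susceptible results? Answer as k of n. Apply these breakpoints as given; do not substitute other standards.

Levofloxacin 1 μg/mL: in 1–2 μg/mL ⇒ I
Ampicillin: 20 mm is ≥ 20 mm — S
Tetracycline 0.06 μg/mL: ≤ 1 μg/mL ⇒ Susceptible
Vancomycin: 12 mm is in 7–12 mm ⇒ I
Imipenem: 16 mm is ≤ 23 mm → Resistant
Oxacillin 15 mm: in 10–15 mm ⇒ I
Amoxicillin-clavulanate (13 mm) ≤ 16 mm ⇒ R
Tobramycin: 0.06 μg/mL is ≤ 1 μg/mL ⇒ susceptible
Amikacin 16 μg/mL: ≥ 0.25 μg/mL → R
Susceptible: 3/9

3 of 9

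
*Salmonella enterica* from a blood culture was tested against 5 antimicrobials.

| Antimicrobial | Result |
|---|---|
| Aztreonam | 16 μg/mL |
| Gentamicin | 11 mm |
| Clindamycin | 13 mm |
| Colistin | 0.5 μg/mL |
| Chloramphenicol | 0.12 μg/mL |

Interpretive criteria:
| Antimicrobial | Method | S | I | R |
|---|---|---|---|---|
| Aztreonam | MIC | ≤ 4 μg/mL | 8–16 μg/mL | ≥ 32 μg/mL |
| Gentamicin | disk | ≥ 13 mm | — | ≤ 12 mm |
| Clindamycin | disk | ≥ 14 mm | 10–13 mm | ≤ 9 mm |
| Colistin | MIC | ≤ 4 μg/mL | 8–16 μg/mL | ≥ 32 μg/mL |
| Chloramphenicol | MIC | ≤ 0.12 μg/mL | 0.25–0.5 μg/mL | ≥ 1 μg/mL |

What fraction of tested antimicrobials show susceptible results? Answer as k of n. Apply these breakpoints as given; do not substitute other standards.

Aztreonam: 16 μg/mL is in 8–16 μg/mL ⇒ I
Gentamicin 11 mm: ≤ 12 mm — R
Clindamycin: 13 mm is in 10–13 mm — intermediate
Colistin (0.5 μg/mL) ≤ 4 μg/mL — Susceptible
Chloramphenicol: 0.12 μg/mL is ≤ 0.12 μg/mL — S
Susceptible: 2/5

2 of 5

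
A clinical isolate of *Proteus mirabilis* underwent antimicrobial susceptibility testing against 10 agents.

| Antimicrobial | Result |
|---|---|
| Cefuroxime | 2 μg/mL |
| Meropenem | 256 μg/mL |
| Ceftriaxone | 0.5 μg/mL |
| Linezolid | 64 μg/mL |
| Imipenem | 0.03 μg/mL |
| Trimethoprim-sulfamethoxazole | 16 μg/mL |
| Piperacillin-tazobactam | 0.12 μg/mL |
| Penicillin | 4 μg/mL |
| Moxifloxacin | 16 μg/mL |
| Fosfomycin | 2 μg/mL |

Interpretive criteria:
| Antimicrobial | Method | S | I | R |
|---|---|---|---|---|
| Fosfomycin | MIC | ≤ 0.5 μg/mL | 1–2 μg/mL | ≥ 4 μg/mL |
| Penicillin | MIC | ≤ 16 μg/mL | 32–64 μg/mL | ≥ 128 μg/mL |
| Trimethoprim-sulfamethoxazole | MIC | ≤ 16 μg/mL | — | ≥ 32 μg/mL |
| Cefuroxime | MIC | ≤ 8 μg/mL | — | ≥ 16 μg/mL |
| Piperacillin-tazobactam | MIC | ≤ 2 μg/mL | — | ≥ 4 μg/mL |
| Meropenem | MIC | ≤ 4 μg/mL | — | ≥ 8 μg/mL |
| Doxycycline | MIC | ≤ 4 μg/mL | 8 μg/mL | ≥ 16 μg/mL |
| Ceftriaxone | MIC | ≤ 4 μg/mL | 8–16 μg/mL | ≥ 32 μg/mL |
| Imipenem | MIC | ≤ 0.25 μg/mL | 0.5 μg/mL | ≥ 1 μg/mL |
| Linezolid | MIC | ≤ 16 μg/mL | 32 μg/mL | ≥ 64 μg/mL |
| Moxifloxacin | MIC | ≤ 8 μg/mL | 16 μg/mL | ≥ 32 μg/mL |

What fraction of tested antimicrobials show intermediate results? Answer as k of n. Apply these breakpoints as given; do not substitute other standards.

Cefuroxime (2 μg/mL) ≤ 8 μg/mL → Susceptible
Meropenem: 256 μg/mL is ≥ 8 μg/mL — Resistant
Ceftriaxone (0.5 μg/mL) ≤ 4 μg/mL — S
Linezolid: 64 μg/mL is ≥ 64 μg/mL ⇒ resistant
Imipenem 0.03 μg/mL: ≤ 0.25 μg/mL — S
Trimethoprim-sulfamethoxazole 16 μg/mL: ≤ 16 μg/mL ⇒ susceptible
Piperacillin-tazobactam (0.12 μg/mL) ≤ 2 μg/mL — Susceptible
Penicillin: 4 μg/mL is ≤ 16 μg/mL — susceptible
Moxifloxacin 16 μg/mL: = 16 μg/mL — Intermediate
Fosfomycin: 2 μg/mL is in 1–2 μg/mL — Intermediate
Intermediate: 2/10

2 of 10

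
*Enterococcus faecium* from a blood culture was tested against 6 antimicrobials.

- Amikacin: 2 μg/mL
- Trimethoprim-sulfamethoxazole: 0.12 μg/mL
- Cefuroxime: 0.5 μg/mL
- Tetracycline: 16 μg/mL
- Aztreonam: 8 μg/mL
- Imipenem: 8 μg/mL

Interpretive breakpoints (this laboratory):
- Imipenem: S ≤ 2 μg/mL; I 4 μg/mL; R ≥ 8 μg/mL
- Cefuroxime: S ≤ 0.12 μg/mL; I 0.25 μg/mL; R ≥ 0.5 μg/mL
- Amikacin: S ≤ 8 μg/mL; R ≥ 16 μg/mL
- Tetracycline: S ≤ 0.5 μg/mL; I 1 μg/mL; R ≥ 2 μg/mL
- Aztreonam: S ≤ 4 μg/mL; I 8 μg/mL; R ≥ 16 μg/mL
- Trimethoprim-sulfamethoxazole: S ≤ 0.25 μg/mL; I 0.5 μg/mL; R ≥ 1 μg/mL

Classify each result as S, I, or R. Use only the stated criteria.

Amikacin (2 μg/mL) ≤ 8 μg/mL — susceptible
Trimethoprim-sulfamethoxazole 0.12 μg/mL: ≤ 0.25 μg/mL → S
Cefuroxime (0.5 μg/mL) ≥ 0.5 μg/mL ⇒ resistant
Tetracycline: 16 μg/mL is ≥ 2 μg/mL — resistant
Aztreonam 8 μg/mL: = 8 μg/mL → I
Imipenem: 8 μg/mL is ≥ 8 μg/mL → Resistant

S, S, R, R, I, R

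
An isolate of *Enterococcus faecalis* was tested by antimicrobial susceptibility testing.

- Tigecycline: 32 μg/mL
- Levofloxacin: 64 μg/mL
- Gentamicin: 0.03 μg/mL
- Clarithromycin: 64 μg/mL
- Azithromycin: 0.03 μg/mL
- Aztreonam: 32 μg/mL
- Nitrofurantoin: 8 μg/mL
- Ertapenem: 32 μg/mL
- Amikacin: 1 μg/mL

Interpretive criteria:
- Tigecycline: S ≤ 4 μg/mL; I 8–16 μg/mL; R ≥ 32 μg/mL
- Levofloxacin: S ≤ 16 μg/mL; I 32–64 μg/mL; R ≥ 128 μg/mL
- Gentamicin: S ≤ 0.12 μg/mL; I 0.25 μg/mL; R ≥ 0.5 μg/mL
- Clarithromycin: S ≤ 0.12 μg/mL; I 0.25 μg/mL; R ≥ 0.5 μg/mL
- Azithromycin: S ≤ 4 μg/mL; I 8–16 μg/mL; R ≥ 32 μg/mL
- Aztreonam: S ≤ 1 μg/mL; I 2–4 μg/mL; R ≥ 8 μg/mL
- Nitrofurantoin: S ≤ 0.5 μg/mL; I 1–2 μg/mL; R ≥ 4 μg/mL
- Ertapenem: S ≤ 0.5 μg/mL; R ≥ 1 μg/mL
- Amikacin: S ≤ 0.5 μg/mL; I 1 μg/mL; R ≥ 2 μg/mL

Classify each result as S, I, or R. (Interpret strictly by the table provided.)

Tigecycline: 32 μg/mL is ≥ 32 μg/mL ⇒ R
Levofloxacin (64 μg/mL) in 32–64 μg/mL — Intermediate
Gentamicin 0.03 μg/mL: ≤ 0.12 μg/mL ⇒ S
Clarithromycin (64 μg/mL) ≥ 0.5 μg/mL — R
Azithromycin (0.03 μg/mL) ≤ 4 μg/mL ⇒ Susceptible
Aztreonam: 32 μg/mL is ≥ 8 μg/mL → R
Nitrofurantoin (8 μg/mL) ≥ 4 μg/mL ⇒ R
Ertapenem: 32 μg/mL is ≥ 1 μg/mL → Resistant
Amikacin 1 μg/mL: = 1 μg/mL — Intermediate

R, I, S, R, S, R, R, R, I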